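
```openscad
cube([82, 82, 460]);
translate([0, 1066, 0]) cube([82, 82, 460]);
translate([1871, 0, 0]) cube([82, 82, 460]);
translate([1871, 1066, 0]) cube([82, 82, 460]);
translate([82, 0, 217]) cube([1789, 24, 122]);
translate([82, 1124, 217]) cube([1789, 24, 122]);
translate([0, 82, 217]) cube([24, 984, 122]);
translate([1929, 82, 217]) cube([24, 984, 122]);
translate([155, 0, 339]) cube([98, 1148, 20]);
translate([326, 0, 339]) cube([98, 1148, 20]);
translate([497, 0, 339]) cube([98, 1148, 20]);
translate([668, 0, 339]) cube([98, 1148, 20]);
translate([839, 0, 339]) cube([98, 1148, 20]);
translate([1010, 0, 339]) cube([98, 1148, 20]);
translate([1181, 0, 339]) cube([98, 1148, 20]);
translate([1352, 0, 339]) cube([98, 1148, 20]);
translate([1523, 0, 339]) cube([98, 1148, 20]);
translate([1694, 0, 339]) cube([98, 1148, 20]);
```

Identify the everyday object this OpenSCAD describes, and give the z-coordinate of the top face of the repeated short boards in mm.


A bed frame. The slat-top height is 359 mm.

Four posts, four rails, and a row of slats — a bed frame. Slats sit on the rails at z = 217 + 122 = 339; with slat thickness 20, the top is 359 mm.


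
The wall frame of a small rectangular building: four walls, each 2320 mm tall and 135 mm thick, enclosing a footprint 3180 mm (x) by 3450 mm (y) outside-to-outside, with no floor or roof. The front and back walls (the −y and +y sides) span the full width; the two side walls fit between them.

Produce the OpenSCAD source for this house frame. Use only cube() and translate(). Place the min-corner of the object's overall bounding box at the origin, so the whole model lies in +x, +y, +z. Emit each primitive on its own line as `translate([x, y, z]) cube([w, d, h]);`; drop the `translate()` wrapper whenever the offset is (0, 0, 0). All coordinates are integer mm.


cube([3180, 135, 2320]);
translate([0, 3315, 0]) cube([3180, 135, 2320]);
translate([0, 135, 0]) cube([135, 3180, 2320]);
translate([3045, 135, 0]) cube([135, 3180, 2320]);


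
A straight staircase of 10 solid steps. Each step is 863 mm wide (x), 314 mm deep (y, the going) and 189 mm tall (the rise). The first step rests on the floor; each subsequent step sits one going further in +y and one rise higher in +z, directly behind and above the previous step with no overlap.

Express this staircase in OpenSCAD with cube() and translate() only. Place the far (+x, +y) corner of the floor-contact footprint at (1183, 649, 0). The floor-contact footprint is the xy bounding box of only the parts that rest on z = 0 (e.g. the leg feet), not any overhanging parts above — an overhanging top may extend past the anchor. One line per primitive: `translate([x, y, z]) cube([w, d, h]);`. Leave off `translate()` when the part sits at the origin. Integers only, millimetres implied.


translate([320, 335, 0]) cube([863, 314, 189]);
translate([320, 649, 189]) cube([863, 314, 189]);
translate([320, 963, 378]) cube([863, 314, 189]);
translate([320, 1277, 567]) cube([863, 314, 189]);
translate([320, 1591, 756]) cube([863, 314, 189]);
translate([320, 1905, 945]) cube([863, 314, 189]);
translate([320, 2219, 1134]) cube([863, 314, 189]);
translate([320, 2533, 1323]) cube([863, 314, 189]);
translate([320, 2847, 1512]) cube([863, 314, 189]);
translate([320, 3161, 1701]) cube([863, 314, 189]);


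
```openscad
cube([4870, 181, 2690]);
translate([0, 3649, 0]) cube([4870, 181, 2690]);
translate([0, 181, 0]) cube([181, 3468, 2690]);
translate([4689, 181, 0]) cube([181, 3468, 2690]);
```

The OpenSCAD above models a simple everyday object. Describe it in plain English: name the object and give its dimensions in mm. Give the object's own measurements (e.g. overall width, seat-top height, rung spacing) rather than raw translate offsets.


The wall frame of a small rectangular building: four walls, each 2690 mm tall and 181 mm thick, enclosing a footprint 4870 mm (x) by 3830 mm (y) outside-to-outside, with no floor or roof. The front and back walls (the −y and +y sides) span the full width; the two side walls fit between them.


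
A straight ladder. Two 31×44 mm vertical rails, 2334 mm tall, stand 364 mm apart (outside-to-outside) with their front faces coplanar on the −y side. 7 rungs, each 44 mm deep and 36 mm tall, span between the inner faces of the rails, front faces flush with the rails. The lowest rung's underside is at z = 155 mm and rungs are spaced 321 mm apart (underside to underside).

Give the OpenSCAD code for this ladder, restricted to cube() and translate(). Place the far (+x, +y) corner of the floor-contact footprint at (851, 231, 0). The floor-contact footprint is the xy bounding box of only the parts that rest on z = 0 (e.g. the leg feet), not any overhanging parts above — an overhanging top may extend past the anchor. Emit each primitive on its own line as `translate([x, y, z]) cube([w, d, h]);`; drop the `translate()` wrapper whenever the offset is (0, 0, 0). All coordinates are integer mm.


// rung span = 364 - 2*31 = 302
// rung[k] z = 155 + k*321
translate([487, 187, 0]) cube([31, 44, 2334]);
translate([820, 187, 0]) cube([31, 44, 2334]);
translate([518, 187, 155]) cube([302, 44, 36]);
translate([518, 187, 476]) cube([302, 44, 36]);
translate([518, 187, 797]) cube([302, 44, 36]);
translate([518, 187, 1118]) cube([302, 44, 36]);
translate([518, 187, 1439]) cube([302, 44, 36]);
translate([518, 187, 1760]) cube([302, 44, 36]);
translate([518, 187, 2081]) cube([302, 44, 36]);


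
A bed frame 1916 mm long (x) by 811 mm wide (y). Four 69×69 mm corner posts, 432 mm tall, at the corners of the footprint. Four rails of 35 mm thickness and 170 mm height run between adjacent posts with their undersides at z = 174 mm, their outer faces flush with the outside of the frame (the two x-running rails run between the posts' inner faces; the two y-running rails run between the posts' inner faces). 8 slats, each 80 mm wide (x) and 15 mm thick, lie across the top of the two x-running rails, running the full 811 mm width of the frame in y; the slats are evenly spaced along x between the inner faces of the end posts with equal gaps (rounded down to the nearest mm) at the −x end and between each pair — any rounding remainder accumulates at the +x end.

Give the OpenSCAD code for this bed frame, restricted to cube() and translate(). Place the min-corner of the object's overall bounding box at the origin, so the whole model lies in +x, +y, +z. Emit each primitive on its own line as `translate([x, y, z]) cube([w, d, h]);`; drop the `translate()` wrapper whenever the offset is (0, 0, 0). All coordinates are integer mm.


// slat z = rail_z + rail_h = 174 + 170 = 344
// slat gap = ⌊(1778 − 8·80) / 9⌋ = 126
cube([69, 69, 432]);
translate([0, 742, 0]) cube([69, 69, 432]);
translate([1847, 0, 0]) cube([69, 69, 432]);
translate([1847, 742, 0]) cube([69, 69, 432]);
translate([69, 0, 174]) cube([1778, 35, 170]);
translate([69, 776, 174]) cube([1778, 35, 170]);
translate([0, 69, 174]) cube([35, 673, 170]);
translate([1881, 69, 174]) cube([35, 673, 170]);
translate([195, 0, 344]) cube([80, 811, 15]);
translate([401, 0, 344]) cube([80, 811, 15]);
translate([607, 0, 344]) cube([80, 811, 15]);
translate([813, 0, 344]) cube([80, 811, 15]);
translate([1019, 0, 344]) cube([80, 811, 15]);
translate([1225, 0, 344]) cube([80, 811, 15]);
translate([1431, 0, 344]) cube([80, 811, 15]);
translate([1637, 0, 344]) cube([80, 811, 15]);


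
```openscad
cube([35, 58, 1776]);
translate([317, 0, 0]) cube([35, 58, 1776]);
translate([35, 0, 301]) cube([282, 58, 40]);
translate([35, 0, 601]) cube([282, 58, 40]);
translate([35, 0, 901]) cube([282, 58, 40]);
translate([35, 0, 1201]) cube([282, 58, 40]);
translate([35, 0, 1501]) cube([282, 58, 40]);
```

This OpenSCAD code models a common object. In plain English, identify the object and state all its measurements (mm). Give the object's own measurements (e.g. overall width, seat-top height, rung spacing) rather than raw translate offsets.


A straight ladder. Two 35×58 mm vertical rails, 1776 mm tall, stand 352 mm apart (outside-to-outside) with their front faces coplanar on the −y side. 5 rungs, each 58 mm deep and 40 mm tall, span between the inner faces of the rails, front faces flush with the rails. The lowest rung's underside is at z = 301 mm and rungs are spaced 300 mm apart (underside to underside).


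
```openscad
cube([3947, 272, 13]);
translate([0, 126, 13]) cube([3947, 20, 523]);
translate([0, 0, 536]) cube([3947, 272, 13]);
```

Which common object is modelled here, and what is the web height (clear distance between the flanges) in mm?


An I-beam. The web height is 523 mm.

Two wide flanges with a thin centred web — an I-beam. Overall 549 mm minus two 13 mm flanges gives a web of 549 − 2·13 = 523 mm.


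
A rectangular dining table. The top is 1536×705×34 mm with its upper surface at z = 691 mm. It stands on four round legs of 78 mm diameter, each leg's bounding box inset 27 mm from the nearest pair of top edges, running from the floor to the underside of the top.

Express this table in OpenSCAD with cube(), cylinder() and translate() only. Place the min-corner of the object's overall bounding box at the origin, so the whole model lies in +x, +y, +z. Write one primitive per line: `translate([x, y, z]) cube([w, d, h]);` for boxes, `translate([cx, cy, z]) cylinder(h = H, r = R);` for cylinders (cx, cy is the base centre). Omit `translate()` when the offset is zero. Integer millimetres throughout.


translate([0, 0, 657]) cube([1536, 705, 34]);
translate([66, 66, 0]) cylinder(h = 657, r = 39);
translate([1470, 66, 0]) cylinder(h = 657, r = 39);
translate([66, 639, 0]) cylinder(h = 657, r = 39);
translate([1470, 639, 0]) cylinder(h = 657, r = 39);


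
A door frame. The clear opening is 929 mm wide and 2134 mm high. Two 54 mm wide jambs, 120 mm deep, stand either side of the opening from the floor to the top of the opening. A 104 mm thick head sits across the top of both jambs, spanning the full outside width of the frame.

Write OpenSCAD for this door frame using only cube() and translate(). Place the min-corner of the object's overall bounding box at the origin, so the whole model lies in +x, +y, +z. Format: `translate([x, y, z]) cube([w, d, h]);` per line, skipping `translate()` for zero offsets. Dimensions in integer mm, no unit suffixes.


cube([54, 120, 2134]);
translate([983, 0, 0]) cube([54, 120, 2134]);
translate([0, 0, 2134]) cube([1037, 120, 104]);


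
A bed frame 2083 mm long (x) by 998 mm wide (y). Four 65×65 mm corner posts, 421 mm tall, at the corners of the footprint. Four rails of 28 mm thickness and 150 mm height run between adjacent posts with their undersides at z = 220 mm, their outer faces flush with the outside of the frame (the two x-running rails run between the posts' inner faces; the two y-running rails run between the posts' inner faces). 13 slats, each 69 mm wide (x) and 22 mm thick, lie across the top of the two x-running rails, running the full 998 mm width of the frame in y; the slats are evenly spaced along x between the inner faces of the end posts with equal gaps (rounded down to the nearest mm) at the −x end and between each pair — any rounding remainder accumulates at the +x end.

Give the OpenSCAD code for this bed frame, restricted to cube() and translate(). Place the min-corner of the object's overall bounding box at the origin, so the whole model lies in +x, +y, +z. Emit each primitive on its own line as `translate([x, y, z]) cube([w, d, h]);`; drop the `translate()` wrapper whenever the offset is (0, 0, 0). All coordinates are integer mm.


cube([65, 65, 421]);
translate([0, 933, 0]) cube([65, 65, 421]);
translate([2018, 0, 0]) cube([65, 65, 421]);
translate([2018, 933, 0]) cube([65, 65, 421]);
translate([65, 0, 220]) cube([1953, 28, 150]);
translate([65, 970, 220]) cube([1953, 28, 150]);
translate([0, 65, 220]) cube([28, 868, 150]);
translate([2055, 65, 220]) cube([28, 868, 150]);
translate([140, 0, 370]) cube([69, 998, 22]);
translate([284, 0, 370]) cube([69, 998, 22]);
translate([428, 0, 370]) cube([69, 998, 22]);
translate([572, 0, 370]) cube([69, 998, 22]);
translate([716, 0, 370]) cube([69, 998, 22]);
translate([860, 0, 370]) cube([69, 998, 22]);
translate([1004, 0, 370]) cube([69, 998, 22]);
translate([1148, 0, 370]) cube([69, 998, 22]);
translate([1292, 0, 370]) cube([69, 998, 22]);
translate([1436, 0, 370]) cube([69, 998, 22]);
translate([1580, 0, 370]) cube([69, 998, 22]);
translate([1724, 0, 370]) cube([69, 998, 22]);
translate([1868, 0, 370]) cube([69, 998, 22]);


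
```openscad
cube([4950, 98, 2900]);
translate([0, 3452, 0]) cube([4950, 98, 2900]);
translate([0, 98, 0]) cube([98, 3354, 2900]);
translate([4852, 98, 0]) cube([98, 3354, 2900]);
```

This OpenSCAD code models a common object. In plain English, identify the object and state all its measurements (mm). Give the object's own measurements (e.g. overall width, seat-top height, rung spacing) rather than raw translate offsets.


The wall frame of a small rectangular building: four walls, each 2900 mm tall and 98 mm thick, enclosing a footprint 4950 mm (x) by 3550 mm (y) outside-to-outside, with no floor or roof. The front and back walls (the −y and +y sides) span the full width; the two side walls fit between them.


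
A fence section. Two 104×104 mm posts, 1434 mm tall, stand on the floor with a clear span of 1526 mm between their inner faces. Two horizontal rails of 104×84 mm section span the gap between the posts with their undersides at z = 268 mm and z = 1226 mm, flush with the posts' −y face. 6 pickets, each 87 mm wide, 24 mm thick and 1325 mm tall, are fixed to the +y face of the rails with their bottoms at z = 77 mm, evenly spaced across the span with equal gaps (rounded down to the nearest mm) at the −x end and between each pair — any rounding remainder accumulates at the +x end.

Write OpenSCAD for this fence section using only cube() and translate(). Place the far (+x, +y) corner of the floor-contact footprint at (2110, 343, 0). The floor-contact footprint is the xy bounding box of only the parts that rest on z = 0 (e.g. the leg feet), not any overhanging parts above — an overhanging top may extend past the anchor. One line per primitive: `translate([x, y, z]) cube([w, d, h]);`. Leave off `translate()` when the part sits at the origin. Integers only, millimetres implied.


translate([376, 239, 0]) cube([104, 104, 1434]);
translate([2006, 239, 0]) cube([104, 104, 1434]);
translate([480, 239, 268]) cube([1526, 104, 84]);
translate([480, 239, 1226]) cube([1526, 104, 84]);
translate([623, 343, 77]) cube([87, 24, 1325]);
translate([853, 343, 77]) cube([87, 24, 1325]);
translate([1083, 343, 77]) cube([87, 24, 1325]);
translate([1313, 343, 77]) cube([87, 24, 1325]);
translate([1543, 343, 77]) cube([87, 24, 1325]);
translate([1773, 343, 77]) cube([87, 24, 1325]);


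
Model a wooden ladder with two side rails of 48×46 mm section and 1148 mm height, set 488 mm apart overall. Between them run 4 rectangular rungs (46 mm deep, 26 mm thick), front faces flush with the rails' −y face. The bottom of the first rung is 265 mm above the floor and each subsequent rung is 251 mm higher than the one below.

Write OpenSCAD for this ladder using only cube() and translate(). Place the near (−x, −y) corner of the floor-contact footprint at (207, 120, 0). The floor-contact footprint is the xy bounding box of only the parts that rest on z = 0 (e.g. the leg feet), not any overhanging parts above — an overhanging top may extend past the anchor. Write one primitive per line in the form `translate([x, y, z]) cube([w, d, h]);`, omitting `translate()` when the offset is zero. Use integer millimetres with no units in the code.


translate([207, 120, 0]) cube([48, 46, 1148]);
translate([647, 120, 0]) cube([48, 46, 1148]);
translate([255, 120, 265]) cube([392, 46, 26]);
translate([255, 120, 516]) cube([392, 46, 26]);
translate([255, 120, 767]) cube([392, 46, 26]);
translate([255, 120, 1018]) cube([392, 46, 26]);


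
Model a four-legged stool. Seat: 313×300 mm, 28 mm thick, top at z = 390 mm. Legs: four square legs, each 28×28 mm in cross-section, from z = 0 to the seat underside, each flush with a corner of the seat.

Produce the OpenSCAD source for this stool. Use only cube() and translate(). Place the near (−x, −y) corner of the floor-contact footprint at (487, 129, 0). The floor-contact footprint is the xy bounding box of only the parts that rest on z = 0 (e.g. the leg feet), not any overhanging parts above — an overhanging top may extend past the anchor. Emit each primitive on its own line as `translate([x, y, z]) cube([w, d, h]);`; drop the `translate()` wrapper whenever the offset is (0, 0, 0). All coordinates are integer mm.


translate([487, 129, 362]) cube([313, 300, 28]);
translate([487, 129, 0]) cube([28, 28, 362]);
translate([772, 129, 0]) cube([28, 28, 362]);
translate([487, 401, 0]) cube([28, 28, 362]);
translate([772, 401, 0]) cube([28, 28, 362]);


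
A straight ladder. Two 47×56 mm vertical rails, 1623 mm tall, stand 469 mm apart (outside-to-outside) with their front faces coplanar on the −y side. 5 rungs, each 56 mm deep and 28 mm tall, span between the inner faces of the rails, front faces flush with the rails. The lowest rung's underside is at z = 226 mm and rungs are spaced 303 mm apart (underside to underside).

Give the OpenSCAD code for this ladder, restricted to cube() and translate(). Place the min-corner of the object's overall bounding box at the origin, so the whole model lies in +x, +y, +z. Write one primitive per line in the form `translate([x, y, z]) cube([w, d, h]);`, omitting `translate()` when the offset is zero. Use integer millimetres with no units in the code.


cube([47, 56, 1623]);
translate([422, 0, 0]) cube([47, 56, 1623]);
translate([47, 0, 226]) cube([375, 56, 28]);
translate([47, 0, 529]) cube([375, 56, 28]);
translate([47, 0, 832]) cube([375, 56, 28]);
translate([47, 0, 1135]) cube([375, 56, 28]);
translate([47, 0, 1438]) cube([375, 56, 28]);


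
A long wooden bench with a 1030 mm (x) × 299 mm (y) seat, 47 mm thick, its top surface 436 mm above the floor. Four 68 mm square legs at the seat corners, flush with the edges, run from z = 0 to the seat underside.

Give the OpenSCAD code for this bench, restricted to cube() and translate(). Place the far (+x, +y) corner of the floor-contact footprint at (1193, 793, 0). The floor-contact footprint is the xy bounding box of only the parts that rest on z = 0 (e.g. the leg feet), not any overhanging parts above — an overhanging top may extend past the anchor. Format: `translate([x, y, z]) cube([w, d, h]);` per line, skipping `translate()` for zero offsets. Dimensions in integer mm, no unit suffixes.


translate([163, 494, 389]) cube([1030, 299, 47]);
translate([163, 494, 0]) cube([68, 68, 389]);
translate([163, 725, 0]) cube([68, 68, 389]);
translate([1125, 494, 0]) cube([68, 68, 389]);
translate([1125, 725, 0]) cube([68, 68, 389]);


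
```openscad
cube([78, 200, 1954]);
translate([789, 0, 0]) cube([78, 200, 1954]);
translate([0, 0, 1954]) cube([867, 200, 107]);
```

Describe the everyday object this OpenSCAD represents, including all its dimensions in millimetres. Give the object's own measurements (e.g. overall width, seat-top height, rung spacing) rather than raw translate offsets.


A door frame. The clear opening is 711 mm wide and 1954 mm high. Two 78 mm wide jambs, 200 mm deep, stand either side of the opening from the floor to the top of the opening. A 107 mm thick head sits across the top of both jambs, spanning the full outside width of the frame.


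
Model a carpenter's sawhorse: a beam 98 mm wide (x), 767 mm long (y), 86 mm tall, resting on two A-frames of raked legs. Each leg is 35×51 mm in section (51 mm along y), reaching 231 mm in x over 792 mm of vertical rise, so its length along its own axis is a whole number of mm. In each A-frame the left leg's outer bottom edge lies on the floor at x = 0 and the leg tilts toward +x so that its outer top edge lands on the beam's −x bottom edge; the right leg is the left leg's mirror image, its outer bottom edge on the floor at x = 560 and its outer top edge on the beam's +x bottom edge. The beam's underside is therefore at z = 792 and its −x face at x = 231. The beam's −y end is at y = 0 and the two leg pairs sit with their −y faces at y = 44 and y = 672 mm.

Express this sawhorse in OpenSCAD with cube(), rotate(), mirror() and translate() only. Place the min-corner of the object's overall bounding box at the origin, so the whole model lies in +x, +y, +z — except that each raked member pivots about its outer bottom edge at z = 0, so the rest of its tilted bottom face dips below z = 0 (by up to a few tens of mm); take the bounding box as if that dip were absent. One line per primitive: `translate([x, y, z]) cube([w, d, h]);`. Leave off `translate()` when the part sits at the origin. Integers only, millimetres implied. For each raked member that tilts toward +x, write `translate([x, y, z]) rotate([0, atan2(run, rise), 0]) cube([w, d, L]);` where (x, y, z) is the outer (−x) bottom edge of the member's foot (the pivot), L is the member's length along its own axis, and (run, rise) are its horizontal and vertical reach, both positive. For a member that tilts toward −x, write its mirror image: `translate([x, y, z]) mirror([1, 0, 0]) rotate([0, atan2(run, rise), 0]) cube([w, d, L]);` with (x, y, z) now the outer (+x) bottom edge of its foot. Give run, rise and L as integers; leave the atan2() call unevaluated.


translate([231, 0, 792]) cube([98, 767, 86]);
translate([0, 44, 0]) rotate([0, atan2(231, 792), 0]) cube([35, 51, 825]);
translate([560, 44, 0]) mirror([1, 0, 0]) rotate([0, atan2(231, 792), 0]) cube([35, 51, 825]);
translate([0, 672, 0]) rotate([0, atan2(231, 792), 0]) cube([35, 51, 825]);
translate([560, 672, 0]) mirror([1, 0, 0]) rotate([0, atan2(231, 792), 0]) cube([35, 51, 825]);


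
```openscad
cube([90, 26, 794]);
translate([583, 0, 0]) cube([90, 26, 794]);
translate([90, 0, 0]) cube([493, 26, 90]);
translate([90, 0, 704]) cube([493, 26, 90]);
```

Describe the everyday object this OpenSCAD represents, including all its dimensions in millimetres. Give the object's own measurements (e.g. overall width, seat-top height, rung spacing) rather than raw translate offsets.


A rectangular picture frame lying in the x–z plane (depth along y). The opening is 493 mm wide (x) by 614 mm tall (z), surrounded by a border 90 mm wide on all four sides. The frame is 26 mm deep and is made of two full-height vertical stiles with two horizontal rails fitted between them.


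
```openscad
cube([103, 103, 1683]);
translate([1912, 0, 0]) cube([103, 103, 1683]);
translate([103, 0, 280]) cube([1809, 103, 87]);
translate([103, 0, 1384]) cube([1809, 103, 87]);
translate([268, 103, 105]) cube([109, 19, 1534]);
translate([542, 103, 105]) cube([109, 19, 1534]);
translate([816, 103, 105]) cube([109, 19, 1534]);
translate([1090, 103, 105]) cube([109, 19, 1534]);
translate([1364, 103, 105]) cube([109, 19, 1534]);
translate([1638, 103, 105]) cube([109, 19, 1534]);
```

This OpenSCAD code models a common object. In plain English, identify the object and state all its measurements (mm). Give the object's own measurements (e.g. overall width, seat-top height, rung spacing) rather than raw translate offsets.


A fence section. Two 103×103 mm posts, 1683 mm tall, stand on the floor with a clear span of 1809 mm between their inner faces. Two horizontal rails of 103×87 mm section span the gap between the posts with their undersides at z = 280 mm and z = 1384 mm, flush with the posts' −y face. 6 pickets, each 109 mm wide, 19 mm thick and 1534 mm tall, are fixed to the +y face of the rails with their bottoms at z = 105 mm, spaced across the span with a 165 mm gap after the −x post and between neighbouring pickets and before the +x post.


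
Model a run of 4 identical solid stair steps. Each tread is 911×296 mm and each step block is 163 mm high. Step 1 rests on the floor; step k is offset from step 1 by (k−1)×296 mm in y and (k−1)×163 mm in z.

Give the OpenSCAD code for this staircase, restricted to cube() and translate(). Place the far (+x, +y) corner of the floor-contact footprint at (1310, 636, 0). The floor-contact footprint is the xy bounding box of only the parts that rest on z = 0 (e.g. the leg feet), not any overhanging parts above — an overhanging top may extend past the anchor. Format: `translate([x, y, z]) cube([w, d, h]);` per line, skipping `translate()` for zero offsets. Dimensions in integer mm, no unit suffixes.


translate([399, 340, 0]) cube([911, 296, 163]);
translate([399, 636, 163]) cube([911, 296, 163]);
translate([399, 932, 326]) cube([911, 296, 163]);
translate([399, 1228, 489]) cube([911, 296, 163]);


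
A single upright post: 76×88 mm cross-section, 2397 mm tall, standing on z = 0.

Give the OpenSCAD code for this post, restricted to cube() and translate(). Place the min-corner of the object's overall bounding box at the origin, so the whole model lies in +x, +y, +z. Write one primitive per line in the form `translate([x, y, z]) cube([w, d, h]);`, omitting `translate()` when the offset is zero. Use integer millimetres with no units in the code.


cube([76, 88, 2397]);


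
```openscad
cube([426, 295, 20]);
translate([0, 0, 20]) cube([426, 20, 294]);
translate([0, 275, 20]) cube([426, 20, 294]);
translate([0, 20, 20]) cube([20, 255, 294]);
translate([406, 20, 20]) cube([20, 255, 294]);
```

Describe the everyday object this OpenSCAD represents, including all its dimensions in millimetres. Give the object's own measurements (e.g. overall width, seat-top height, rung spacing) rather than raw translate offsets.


An open-topped rectangular box: outside dimensions 426×295×314 mm, with a uniform wall and base thickness of 20 mm. The base is a full 426×295 slab on the floor; four walls sit on top of the base. The front and back walls (the −y and +y sides) span the full width; the two side walls fit between them.


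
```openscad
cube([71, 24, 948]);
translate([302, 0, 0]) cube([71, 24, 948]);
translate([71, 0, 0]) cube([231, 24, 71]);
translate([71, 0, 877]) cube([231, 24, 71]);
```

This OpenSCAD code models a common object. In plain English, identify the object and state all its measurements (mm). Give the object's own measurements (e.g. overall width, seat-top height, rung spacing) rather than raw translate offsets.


A rectangular picture frame lying in the x–z plane (depth along y). The opening is 231 mm wide (x) by 806 mm tall (z), surrounded by a border 71 mm wide on all four sides. The frame is 24 mm deep and is made of two full-height vertical stiles with two horizontal rails fitted between them.


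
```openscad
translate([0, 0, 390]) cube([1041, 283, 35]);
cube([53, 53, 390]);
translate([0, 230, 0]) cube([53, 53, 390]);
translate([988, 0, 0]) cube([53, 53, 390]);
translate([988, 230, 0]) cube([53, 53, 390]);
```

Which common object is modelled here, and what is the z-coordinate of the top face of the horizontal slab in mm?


A bench. The seat-top height is 425 mm.

A long slab on four corner posts — a bench. The slab sits at z = 390 with thickness 35, so the top is 390 + 35 = 425 mm.


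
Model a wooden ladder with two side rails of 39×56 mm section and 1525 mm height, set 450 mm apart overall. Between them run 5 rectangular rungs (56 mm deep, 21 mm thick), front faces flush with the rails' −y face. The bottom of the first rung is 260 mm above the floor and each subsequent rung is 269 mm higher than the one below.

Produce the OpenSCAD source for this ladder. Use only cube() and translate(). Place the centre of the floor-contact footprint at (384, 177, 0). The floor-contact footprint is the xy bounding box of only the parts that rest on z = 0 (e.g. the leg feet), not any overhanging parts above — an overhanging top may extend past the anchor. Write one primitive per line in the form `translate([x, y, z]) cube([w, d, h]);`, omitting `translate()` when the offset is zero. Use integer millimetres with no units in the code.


translate([159, 149, 0]) cube([39, 56, 1525]);
translate([570, 149, 0]) cube([39, 56, 1525]);
translate([198, 149, 260]) cube([372, 56, 21]);
translate([198, 149, 529]) cube([372, 56, 21]);
translate([198, 149, 798]) cube([372, 56, 21]);
translate([198, 149, 1067]) cube([372, 56, 21]);
translate([198, 149, 1336]) cube([372, 56, 21]);


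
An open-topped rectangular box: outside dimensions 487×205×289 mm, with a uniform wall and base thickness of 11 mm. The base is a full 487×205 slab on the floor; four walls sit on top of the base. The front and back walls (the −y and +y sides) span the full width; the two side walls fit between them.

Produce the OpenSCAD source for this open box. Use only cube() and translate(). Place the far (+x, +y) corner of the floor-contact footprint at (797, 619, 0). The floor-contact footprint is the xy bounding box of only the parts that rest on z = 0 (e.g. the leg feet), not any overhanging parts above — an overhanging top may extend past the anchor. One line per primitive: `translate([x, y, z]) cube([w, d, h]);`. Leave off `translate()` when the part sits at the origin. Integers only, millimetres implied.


translate([310, 414, 0]) cube([487, 205, 11]);
translate([310, 414, 11]) cube([487, 11, 278]);
translate([310, 608, 11]) cube([487, 11, 278]);
translate([310, 425, 11]) cube([11, 183, 278]);
translate([786, 425, 11]) cube([11, 183, 278]);


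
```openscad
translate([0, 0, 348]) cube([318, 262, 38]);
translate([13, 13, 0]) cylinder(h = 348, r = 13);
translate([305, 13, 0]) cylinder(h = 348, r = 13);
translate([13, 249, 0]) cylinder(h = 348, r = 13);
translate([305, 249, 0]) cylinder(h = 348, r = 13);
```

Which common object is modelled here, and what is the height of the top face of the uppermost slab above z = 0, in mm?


A stool. The seat height is 386 mm.

A 318×262×38 slab at z = 348 on four corner cylinders — a stool. The seat top is 348 + 38 = 386 mm.


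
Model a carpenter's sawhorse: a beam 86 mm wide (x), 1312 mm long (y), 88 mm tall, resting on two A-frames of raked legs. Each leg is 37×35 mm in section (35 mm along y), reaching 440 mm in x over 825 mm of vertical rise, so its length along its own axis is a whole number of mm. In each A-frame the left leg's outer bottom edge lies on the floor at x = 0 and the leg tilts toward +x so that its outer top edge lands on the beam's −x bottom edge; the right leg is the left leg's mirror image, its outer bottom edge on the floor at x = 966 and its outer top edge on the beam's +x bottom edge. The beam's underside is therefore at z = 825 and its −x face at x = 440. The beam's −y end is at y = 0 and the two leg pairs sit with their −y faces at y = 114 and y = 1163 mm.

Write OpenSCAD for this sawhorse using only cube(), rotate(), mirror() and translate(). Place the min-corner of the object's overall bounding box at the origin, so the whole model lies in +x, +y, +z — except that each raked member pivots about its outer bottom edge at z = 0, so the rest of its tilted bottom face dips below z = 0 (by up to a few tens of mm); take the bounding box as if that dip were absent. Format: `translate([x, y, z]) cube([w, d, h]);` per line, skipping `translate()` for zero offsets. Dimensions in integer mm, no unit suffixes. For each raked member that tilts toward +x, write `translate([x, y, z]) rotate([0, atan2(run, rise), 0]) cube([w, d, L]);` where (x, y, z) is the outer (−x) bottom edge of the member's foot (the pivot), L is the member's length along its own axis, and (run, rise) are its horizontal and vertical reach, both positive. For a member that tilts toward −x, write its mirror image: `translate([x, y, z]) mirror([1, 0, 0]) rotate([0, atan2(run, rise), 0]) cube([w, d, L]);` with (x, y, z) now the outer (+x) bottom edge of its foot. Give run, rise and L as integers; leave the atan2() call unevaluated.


translate([440, 0, 825]) cube([86, 1312, 88]);
translate([0, 114, 0]) rotate([0, atan2(440, 825), 0]) cube([37, 35, 935]);
translate([966, 114, 0]) mirror([1, 0, 0]) rotate([0, atan2(440, 825), 0]) cube([37, 35, 935]);
translate([0, 1163, 0]) rotate([0, atan2(440, 825), 0]) cube([37, 35, 935]);
translate([966, 1163, 0]) mirror([1, 0, 0]) rotate([0, atan2(440, 825), 0]) cube([37, 35, 935]);


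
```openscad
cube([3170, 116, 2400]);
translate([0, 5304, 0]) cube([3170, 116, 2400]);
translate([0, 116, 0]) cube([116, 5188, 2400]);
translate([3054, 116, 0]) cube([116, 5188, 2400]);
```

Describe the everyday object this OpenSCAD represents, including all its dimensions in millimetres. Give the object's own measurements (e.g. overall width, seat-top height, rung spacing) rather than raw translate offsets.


The wall frame of a small rectangular building: four walls, each 2400 mm tall and 116 mm thick, enclosing a footprint 3170 mm (x) by 5420 mm (y) outside-to-outside, with no floor or roof. The front and back walls (the −y and +y sides) span the full width; the two side walls fit between them.


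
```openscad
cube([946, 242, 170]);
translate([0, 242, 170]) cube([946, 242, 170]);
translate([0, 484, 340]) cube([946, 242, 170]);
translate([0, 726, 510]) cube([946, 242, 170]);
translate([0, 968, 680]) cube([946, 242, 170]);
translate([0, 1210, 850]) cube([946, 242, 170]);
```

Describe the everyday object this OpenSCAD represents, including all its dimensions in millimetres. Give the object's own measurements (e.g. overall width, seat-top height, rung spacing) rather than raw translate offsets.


A straight staircase of 6 solid steps. Each step is 946 mm wide (x), 242 mm deep (y, the going) and 170 mm tall (the rise). The first step rests on the floor; each subsequent step sits one going further in +y and one rise higher in +z, directly behind and above the previous step with no overlap.


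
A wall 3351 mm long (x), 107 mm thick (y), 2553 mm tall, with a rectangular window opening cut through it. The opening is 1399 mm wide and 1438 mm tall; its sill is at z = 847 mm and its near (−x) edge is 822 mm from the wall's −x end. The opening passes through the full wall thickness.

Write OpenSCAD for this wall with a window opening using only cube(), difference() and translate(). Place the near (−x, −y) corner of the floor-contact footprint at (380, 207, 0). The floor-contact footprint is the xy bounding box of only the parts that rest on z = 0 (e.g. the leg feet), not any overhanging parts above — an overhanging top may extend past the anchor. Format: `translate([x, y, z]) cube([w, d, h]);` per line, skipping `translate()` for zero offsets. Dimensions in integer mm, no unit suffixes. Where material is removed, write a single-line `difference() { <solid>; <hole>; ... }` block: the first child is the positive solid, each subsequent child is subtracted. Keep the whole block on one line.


difference() { translate([380, 207, 0]) cube([3351, 107, 2553]); translate([1202, 207, 847]) cube([1399, 107, 1438]); }


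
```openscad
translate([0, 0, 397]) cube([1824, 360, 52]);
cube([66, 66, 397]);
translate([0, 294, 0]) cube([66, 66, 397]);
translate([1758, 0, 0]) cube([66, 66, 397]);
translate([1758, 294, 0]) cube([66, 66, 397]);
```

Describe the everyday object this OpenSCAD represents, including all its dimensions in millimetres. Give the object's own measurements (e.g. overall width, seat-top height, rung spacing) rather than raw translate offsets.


A bench: a 1824×360 mm seat slab, 52 mm thick, top at z = 449 mm, on four 66×66 mm square legs flush with the seat corners and standing on z = 0.


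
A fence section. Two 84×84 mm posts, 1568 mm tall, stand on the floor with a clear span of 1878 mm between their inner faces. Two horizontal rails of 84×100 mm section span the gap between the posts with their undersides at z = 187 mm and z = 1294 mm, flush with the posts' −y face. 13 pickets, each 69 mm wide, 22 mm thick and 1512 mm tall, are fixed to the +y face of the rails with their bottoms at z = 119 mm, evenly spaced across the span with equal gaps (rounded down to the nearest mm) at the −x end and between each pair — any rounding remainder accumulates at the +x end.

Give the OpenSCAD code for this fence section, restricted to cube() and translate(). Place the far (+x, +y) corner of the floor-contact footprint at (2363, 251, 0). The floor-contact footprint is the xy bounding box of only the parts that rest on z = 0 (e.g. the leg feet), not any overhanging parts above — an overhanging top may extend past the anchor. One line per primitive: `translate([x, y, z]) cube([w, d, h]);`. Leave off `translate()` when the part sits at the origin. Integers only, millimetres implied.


translate([317, 167, 0]) cube([84, 84, 1568]);
translate([2279, 167, 0]) cube([84, 84, 1568]);
translate([401, 167, 187]) cube([1878, 84, 100]);
translate([401, 167, 1294]) cube([1878, 84, 100]);
translate([471, 251, 119]) cube([69, 22, 1512]);
translate([610, 251, 119]) cube([69, 22, 1512]);
translate([749, 251, 119]) cube([69, 22, 1512]);
translate([888, 251, 119]) cube([69, 22, 1512]);
translate([1027, 251, 119]) cube([69, 22, 1512]);
translate([1166, 251, 119]) cube([69, 22, 1512]);
translate([1305, 251, 119]) cube([69, 22, 1512]);
translate([1444, 251, 119]) cube([69, 22, 1512]);
translate([1583, 251, 119]) cube([69, 22, 1512]);
translate([1722, 251, 119]) cube([69, 22, 1512]);
translate([1861, 251, 119]) cube([69, 22, 1512]);
translate([2000, 251, 119]) cube([69, 22, 1512]);
translate([2139, 251, 119]) cube([69, 22, 1512]);


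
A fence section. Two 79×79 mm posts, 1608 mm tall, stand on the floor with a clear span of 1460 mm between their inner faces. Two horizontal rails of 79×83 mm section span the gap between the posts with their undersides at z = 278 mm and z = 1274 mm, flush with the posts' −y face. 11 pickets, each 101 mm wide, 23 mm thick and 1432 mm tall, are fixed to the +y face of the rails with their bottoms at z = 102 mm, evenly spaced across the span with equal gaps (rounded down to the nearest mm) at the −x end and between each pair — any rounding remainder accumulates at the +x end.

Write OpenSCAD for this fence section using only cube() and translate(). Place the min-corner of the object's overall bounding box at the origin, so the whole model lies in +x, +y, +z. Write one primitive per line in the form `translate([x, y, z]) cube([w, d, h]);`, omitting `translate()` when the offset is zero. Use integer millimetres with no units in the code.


cube([79, 79, 1608]);
translate([1539, 0, 0]) cube([79, 79, 1608]);
translate([79, 0, 278]) cube([1460, 79, 83]);
translate([79, 0, 1274]) cube([1460, 79, 83]);
translate([108, 79, 102]) cube([101, 23, 1432]);
translate([238, 79, 102]) cube([101, 23, 1432]);
translate([368, 79, 102]) cube([101, 23, 1432]);
translate([498, 79, 102]) cube([101, 23, 1432]);
translate([628, 79, 102]) cube([101, 23, 1432]);
translate([758, 79, 102]) cube([101, 23, 1432]);
translate([888, 79, 102]) cube([101, 23, 1432]);
translate([1018, 79, 102]) cube([101, 23, 1432]);
translate([1148, 79, 102]) cube([101, 23, 1432]);
translate([1278, 79, 102]) cube([101, 23, 1432]);
translate([1408, 79, 102]) cube([101, 23, 1432]);


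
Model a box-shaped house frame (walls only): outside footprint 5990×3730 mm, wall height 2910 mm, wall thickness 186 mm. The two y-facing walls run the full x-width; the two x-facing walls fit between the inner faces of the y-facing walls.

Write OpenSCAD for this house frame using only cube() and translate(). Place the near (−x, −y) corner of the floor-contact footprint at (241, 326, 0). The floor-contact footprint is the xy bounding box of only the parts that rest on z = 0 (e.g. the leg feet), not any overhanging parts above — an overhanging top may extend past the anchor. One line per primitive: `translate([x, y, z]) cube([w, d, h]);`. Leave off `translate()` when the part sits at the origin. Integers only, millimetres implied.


translate([241, 326, 0]) cube([5990, 186, 2910]);
translate([241, 3870, 0]) cube([5990, 186, 2910]);
translate([241, 512, 0]) cube([186, 3358, 2910]);
translate([6045, 512, 0]) cube([186, 3358, 2910]);


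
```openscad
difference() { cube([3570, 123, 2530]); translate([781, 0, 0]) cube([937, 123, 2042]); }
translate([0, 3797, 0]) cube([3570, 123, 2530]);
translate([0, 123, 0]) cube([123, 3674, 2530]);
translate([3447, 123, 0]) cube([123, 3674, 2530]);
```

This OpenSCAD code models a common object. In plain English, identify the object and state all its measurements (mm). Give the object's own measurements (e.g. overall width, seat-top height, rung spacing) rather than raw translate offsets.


A single room: four walls, each 2530 mm tall and 123 mm thick, enclosing an outside footprint 3570×3920 mm (x × y), no floor or roof. The front and back walls (−y and +y sides) run the full x-width; the side walls fit between their inner faces. A door opening 937 mm wide and 2042 mm tall is cut through the front wall from the floor up, its −x edge 781 mm from the wall's −x end.
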